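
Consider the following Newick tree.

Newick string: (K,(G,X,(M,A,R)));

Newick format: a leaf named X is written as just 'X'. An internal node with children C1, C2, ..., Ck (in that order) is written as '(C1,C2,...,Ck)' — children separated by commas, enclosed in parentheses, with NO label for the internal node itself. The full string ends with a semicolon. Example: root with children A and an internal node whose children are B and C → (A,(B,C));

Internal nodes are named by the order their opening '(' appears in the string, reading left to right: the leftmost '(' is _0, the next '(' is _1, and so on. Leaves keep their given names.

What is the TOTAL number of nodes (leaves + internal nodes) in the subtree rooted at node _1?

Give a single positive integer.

Answer: 7

Derivation:
Newick: (K,(G,X,(M,A,R)));
Locate _1: it is the '(' at position 3 (the 2nd '(' reading left to right).
Query: subtree rooted at _1
_1: subtree_size = 1 + 6
  G: subtree_size = 1 + 0
  X: subtree_size = 1 + 0
  _2: subtree_size = 1 + 3
    M: subtree_size = 1 + 0
    A: subtree_size = 1 + 0
    R: subtree_size = 1 + 0
Total subtree size of _1: 7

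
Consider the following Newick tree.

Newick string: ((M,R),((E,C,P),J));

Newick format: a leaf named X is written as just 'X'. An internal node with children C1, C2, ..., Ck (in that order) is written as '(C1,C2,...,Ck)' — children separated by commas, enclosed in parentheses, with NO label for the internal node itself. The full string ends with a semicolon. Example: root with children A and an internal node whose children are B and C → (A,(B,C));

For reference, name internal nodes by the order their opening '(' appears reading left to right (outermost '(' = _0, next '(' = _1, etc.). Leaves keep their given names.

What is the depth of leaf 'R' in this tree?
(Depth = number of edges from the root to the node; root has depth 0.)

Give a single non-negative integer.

Answer: 2

Derivation:
Newick: ((M,R),((E,C,P),J));
Naming internals by '(' encounter order: outermost '(' = _0, next = _1, ...
Query node: R
Path from root: _0 -> _1 -> R
Depth of R: 2 (number of edges from root)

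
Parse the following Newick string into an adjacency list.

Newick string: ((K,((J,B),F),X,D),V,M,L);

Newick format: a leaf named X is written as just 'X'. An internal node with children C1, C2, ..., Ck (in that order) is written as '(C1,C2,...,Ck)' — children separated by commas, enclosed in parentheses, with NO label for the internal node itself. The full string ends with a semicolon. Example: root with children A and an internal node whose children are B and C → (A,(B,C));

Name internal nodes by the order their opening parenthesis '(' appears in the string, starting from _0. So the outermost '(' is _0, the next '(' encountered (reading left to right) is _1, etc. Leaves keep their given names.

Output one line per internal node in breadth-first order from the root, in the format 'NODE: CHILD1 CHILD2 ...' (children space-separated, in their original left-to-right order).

Input: ((K,((J,B),F),X,D),V,M,L);
Scanning left-to-right, naming '(' by encounter order:
  pos 0: '(' -> open internal node _0 (depth 1)
  pos 1: '(' -> open internal node _1 (depth 2)
  pos 4: '(' -> open internal node _2 (depth 3)
  pos 5: '(' -> open internal node _3 (depth 4)
  pos 9: ')' -> close internal node _3 (now at depth 3)
  pos 12: ')' -> close internal node _2 (now at depth 2)
  pos 17: ')' -> close internal node _1 (now at depth 1)
  pos 24: ')' -> close internal node _0 (now at depth 0)
Total internal nodes: 4
BFS adjacency from root:
  _0: _1 V M L
  _1: K _2 X D
  _2: _3 F
  _3: J B

Answer: _0: _1 V M L
_1: K _2 X D
_2: _3 F
_3: J B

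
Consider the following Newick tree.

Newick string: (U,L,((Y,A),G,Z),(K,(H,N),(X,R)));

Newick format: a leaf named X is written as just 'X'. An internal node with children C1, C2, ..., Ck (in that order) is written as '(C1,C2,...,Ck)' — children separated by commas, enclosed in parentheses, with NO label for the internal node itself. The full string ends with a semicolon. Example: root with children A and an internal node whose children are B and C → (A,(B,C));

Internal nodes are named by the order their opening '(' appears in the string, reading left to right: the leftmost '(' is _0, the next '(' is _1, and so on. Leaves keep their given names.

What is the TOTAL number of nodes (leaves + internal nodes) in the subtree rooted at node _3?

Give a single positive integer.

Newick: (U,L,((Y,A),G,Z),(K,(H,N),(X,R)));
Locate _3: it is the '(' at position 17 (the 4th '(' reading left to right).
Query: subtree rooted at _3
_3: subtree_size = 1 + 7
  K: subtree_size = 1 + 0
  _4: subtree_size = 1 + 2
    H: subtree_size = 1 + 0
    N: subtree_size = 1 + 0
  _5: subtree_size = 1 + 2
    X: subtree_size = 1 + 0
    R: subtree_size = 1 + 0
Total subtree size of _3: 8

Answer: 8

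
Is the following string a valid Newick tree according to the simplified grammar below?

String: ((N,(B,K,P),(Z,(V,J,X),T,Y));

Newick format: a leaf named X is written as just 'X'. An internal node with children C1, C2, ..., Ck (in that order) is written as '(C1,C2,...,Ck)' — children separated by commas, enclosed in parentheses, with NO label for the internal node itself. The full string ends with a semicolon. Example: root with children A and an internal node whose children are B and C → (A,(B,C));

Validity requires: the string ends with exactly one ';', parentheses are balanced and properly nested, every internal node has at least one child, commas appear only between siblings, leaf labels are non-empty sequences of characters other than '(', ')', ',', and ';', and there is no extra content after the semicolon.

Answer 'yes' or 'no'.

Input: ((N,(B,K,P),(Z,(V,J,X),T,Y));
Paren balance: 5 '(' vs 4 ')' MISMATCH
Ends with single ';': True
Full parse: FAILS (expected , or ) at pos 28)
Valid: False

Answer: no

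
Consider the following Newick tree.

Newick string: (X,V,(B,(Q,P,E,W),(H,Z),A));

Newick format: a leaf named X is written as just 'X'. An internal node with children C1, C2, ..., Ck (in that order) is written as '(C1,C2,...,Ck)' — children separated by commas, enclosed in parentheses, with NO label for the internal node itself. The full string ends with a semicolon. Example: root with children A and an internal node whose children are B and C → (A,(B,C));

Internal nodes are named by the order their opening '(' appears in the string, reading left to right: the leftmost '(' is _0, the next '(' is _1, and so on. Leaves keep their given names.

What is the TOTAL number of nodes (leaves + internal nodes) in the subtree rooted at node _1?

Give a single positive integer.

Newick: (X,V,(B,(Q,P,E,W),(H,Z),A));
Locate _1: it is the '(' at position 5 (the 2nd '(' reading left to right).
Query: subtree rooted at _1
_1: subtree_size = 1 + 10
  B: subtree_size = 1 + 0
  _2: subtree_size = 1 + 4
    Q: subtree_size = 1 + 0
    P: subtree_size = 1 + 0
    E: subtree_size = 1 + 0
    W: subtree_size = 1 + 0
  _3: subtree_size = 1 + 2
    H: subtree_size = 1 + 0
    Z: subtree_size = 1 + 0
  A: subtree_size = 1 + 0
Total subtree size of _1: 11

Answer: 11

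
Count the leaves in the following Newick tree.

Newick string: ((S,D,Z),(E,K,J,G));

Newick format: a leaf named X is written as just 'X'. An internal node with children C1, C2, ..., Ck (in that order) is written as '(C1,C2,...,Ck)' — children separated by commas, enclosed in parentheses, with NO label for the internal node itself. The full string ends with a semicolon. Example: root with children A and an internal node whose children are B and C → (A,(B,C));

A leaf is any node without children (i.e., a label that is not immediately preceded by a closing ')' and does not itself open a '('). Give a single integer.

Newick: ((S,D,Z),(E,K,J,G));
Scan left-to-right; a leaf is any maximal label run not followed by '(':
  pos 2: leaf 'S' → count = 1
  pos 4: leaf 'D' → count = 2
  pos 6: leaf 'Z' → count = 3
  pos 10: leaf 'E' → count = 4
  pos 12: leaf 'K' → count = 5
  pos 14: leaf 'J' → count = 6
  pos 16: leaf 'G' → count = 7
Total leaves: 7

Answer: 7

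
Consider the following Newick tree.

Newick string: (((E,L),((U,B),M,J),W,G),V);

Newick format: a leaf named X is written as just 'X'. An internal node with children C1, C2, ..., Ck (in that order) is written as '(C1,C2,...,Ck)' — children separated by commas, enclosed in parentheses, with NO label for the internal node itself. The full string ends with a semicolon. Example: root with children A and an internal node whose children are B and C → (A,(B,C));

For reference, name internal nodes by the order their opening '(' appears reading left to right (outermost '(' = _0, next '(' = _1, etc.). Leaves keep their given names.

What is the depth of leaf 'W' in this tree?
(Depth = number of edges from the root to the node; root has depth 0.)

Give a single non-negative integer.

Answer: 2

Derivation:
Newick: (((E,L),((U,B),M,J),W,G),V);
Naming internals by '(' encounter order: outermost '(' = _0, next = _1, ...
Query node: W
Path from root: _0 -> _1 -> W
Depth of W: 2 (number of edges from root)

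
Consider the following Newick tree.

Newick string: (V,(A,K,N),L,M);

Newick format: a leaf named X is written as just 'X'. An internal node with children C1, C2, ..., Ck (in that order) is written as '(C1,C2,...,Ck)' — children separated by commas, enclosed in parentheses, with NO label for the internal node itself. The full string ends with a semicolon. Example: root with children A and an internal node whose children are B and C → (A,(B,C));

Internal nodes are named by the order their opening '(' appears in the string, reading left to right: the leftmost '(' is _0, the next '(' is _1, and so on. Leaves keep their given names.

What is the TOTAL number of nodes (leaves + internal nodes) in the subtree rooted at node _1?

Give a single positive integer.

Newick: (V,(A,K,N),L,M);
Locate _1: it is the '(' at position 3 (the 2nd '(' reading left to right).
Query: subtree rooted at _1
_1: subtree_size = 1 + 3
  A: subtree_size = 1 + 0
  K: subtree_size = 1 + 0
  N: subtree_size = 1 + 0
Total subtree size of _1: 4

Answer: 4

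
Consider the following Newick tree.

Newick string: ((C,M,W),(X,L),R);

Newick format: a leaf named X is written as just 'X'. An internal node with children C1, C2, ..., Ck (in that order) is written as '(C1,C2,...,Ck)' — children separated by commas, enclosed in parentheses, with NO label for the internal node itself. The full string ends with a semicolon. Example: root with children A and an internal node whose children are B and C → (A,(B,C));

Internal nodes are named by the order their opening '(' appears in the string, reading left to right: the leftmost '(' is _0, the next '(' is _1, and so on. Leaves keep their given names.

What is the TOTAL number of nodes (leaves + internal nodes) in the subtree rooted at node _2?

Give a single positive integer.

Newick: ((C,M,W),(X,L),R);
Locate _2: it is the '(' at position 9 (the 3rd '(' reading left to right).
Query: subtree rooted at _2
_2: subtree_size = 1 + 2
  X: subtree_size = 1 + 0
  L: subtree_size = 1 + 0
Total subtree size of _2: 3

Answer: 3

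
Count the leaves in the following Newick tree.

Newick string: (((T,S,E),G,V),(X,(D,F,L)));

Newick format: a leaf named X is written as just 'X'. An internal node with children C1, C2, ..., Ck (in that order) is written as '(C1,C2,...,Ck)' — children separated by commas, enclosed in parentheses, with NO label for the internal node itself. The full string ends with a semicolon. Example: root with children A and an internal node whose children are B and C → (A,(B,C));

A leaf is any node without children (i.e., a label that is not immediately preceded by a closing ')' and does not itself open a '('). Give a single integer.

Newick: (((T,S,E),G,V),(X,(D,F,L)));
Scan left-to-right; a leaf is any maximal label run not followed by '(':
  pos 3: leaf 'T' → count = 1
  pos 5: leaf 'S' → count = 2
  pos 7: leaf 'E' → count = 3
  pos 10: leaf 'G' → count = 4
  pos 12: leaf 'V' → count = 5
  pos 16: leaf 'X' → count = 6
  pos 19: leaf 'D' → count = 7
  pos 21: leaf 'F' → count = 8
  pos 23: leaf 'L' → count = 9
Total leaves: 9

Answer: 9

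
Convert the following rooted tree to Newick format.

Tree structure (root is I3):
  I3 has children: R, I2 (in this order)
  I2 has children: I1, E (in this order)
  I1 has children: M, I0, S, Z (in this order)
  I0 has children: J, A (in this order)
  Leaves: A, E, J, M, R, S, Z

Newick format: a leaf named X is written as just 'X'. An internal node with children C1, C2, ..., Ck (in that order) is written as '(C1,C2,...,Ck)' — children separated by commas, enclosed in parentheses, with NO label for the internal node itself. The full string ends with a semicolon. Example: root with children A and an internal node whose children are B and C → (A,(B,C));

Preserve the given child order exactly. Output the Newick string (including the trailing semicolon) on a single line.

Answer: (R,((M,(J,A),S,Z),E));

Derivation:
internal I3 with children ['R', 'I2']
  leaf 'R' → 'R'
  internal I2 with children ['I1', 'E']
    internal I1 with children ['M', 'I0', 'S', 'Z']
      leaf 'M' → 'M'
      internal I0 with children ['J', 'A']
        leaf 'J' → 'J'
        leaf 'A' → 'A'
      → '(J,A)'
      leaf 'S' → 'S'
      leaf 'Z' → 'Z'
    → '(M,(J,A),S,Z)'
    leaf 'E' → 'E'
  → '((M,(J,A),S,Z),E)'
→ '(R,((M,(J,A),S,Z),E))'
Final: (R,((M,(J,A),S,Z),E));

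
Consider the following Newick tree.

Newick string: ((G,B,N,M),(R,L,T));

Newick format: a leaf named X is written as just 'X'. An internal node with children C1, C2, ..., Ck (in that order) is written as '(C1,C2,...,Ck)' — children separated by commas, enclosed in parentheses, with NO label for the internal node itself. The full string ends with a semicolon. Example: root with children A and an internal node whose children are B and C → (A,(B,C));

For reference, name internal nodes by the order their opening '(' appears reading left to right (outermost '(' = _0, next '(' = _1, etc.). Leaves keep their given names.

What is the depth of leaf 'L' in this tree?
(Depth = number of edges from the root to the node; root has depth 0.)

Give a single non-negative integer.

Newick: ((G,B,N,M),(R,L,T));
Naming internals by '(' encounter order: outermost '(' = _0, next = _1, ...
Query node: L
Path from root: _0 -> _2 -> L
Depth of L: 2 (number of edges from root)

Answer: 2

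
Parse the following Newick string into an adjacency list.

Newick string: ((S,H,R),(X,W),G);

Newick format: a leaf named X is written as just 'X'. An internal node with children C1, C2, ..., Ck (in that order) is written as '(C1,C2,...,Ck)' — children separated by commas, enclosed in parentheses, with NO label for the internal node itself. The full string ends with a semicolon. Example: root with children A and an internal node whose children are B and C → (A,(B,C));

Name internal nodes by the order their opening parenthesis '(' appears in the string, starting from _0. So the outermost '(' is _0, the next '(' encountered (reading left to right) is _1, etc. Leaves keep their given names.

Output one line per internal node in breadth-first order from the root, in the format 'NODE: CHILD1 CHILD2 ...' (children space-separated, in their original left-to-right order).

Answer: _0: _1 _2 G
_1: S H R
_2: X W

Derivation:
Input: ((S,H,R),(X,W),G);
Scanning left-to-right, naming '(' by encounter order:
  pos 0: '(' -> open internal node _0 (depth 1)
  pos 1: '(' -> open internal node _1 (depth 2)
  pos 7: ')' -> close internal node _1 (now at depth 1)
  pos 9: '(' -> open internal node _2 (depth 2)
  pos 13: ')' -> close internal node _2 (now at depth 1)
  pos 16: ')' -> close internal node _0 (now at depth 0)
Total internal nodes: 3
BFS adjacency from root:
  _0: _1 _2 G
  _1: S H R
  _2: X W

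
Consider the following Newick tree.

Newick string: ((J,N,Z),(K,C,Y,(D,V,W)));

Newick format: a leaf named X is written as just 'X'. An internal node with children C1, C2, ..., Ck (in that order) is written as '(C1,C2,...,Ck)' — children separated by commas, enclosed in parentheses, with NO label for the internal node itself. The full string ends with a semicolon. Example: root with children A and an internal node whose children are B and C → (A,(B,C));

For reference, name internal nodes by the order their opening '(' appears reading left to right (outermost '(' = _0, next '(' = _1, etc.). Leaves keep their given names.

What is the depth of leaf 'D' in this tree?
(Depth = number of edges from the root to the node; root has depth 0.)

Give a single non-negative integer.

Newick: ((J,N,Z),(K,C,Y,(D,V,W)));
Naming internals by '(' encounter order: outermost '(' = _0, next = _1, ...
Query node: D
Path from root: _0 -> _2 -> _3 -> D
Depth of D: 3 (number of edges from root)

Answer: 3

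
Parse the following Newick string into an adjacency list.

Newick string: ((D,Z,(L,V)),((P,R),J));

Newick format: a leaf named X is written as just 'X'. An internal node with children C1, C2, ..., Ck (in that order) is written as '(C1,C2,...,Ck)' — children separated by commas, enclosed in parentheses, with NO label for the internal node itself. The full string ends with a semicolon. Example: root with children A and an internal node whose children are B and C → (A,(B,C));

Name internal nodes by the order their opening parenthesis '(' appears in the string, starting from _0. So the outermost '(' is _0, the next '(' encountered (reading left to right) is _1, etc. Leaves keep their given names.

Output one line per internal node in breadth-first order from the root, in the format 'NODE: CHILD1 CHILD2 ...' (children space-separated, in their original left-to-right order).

Input: ((D,Z,(L,V)),((P,R),J));
Scanning left-to-right, naming '(' by encounter order:
  pos 0: '(' -> open internal node _0 (depth 1)
  pos 1: '(' -> open internal node _1 (depth 2)
  pos 6: '(' -> open internal node _2 (depth 3)
  pos 10: ')' -> close internal node _2 (now at depth 2)
  pos 11: ')' -> close internal node _1 (now at depth 1)
  pos 13: '(' -> open internal node _3 (depth 2)
  pos 14: '(' -> open internal node _4 (depth 3)
  pos 18: ')' -> close internal node _4 (now at depth 2)
  pos 21: ')' -> close internal node _3 (now at depth 1)
  pos 22: ')' -> close internal node _0 (now at depth 0)
Total internal nodes: 5
BFS adjacency from root:
  _0: _1 _3
  _1: D Z _2
  _3: _4 J
  _2: L V
  _4: P R

Answer: _0: _1 _3
_1: D Z _2
_3: _4 J
_2: L V
_4: P R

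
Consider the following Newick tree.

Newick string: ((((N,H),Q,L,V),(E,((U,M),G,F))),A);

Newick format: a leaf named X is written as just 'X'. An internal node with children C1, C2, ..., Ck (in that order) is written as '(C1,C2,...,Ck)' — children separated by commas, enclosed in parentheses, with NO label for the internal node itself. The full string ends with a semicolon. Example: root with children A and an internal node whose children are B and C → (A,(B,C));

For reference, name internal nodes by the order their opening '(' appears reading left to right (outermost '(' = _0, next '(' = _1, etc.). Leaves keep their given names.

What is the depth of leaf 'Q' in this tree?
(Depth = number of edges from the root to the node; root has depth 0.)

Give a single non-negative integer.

Answer: 3

Derivation:
Newick: ((((N,H),Q,L,V),(E,((U,M),G,F))),A);
Naming internals by '(' encounter order: outermost '(' = _0, next = _1, ...
Query node: Q
Path from root: _0 -> _1 -> _2 -> Q
Depth of Q: 3 (number of edges from root)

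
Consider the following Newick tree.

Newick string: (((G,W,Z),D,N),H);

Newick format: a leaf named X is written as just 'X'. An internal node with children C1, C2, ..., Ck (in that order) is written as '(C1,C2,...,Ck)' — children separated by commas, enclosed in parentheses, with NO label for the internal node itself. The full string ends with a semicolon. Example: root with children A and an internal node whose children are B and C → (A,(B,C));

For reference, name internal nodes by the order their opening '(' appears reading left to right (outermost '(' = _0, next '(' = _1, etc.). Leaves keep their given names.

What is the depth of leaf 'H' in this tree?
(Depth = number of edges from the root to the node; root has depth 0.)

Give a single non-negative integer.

Answer: 1

Derivation:
Newick: (((G,W,Z),D,N),H);
Naming internals by '(' encounter order: outermost '(' = _0, next = _1, ...
Query node: H
Path from root: _0 -> H
Depth of H: 1 (number of edges from root)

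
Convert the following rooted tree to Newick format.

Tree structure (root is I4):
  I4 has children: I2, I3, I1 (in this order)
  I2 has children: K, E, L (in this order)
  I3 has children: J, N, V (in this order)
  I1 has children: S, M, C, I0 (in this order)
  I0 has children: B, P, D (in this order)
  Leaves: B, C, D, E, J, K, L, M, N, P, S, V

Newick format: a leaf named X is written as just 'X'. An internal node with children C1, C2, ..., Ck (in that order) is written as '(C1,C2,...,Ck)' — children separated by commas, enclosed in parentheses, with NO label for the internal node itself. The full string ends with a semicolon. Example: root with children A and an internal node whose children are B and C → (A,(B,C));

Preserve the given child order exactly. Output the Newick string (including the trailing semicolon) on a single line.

internal I4 with children ['I2', 'I3', 'I1']
  internal I2 with children ['K', 'E', 'L']
    leaf 'K' → 'K'
    leaf 'E' → 'E'
    leaf 'L' → 'L'
  → '(K,E,L)'
  internal I3 with children ['J', 'N', 'V']
    leaf 'J' → 'J'
    leaf 'N' → 'N'
    leaf 'V' → 'V'
  → '(J,N,V)'
  internal I1 with children ['S', 'M', 'C', 'I0']
    leaf 'S' → 'S'
    leaf 'M' → 'M'
    leaf 'C' → 'C'
    internal I0 with children ['B', 'P', 'D']
      leaf 'B' → 'B'
      leaf 'P' → 'P'
      leaf 'D' → 'D'
    → '(B,P,D)'
  → '(S,M,C,(B,P,D))'
→ '((K,E,L),(J,N,V),(S,M,C,(B,P,D)))'
Final: ((K,E,L),(J,N,V),(S,M,C,(B,P,D)));

Answer: ((K,E,L),(J,N,V),(S,M,C,(B,P,D)));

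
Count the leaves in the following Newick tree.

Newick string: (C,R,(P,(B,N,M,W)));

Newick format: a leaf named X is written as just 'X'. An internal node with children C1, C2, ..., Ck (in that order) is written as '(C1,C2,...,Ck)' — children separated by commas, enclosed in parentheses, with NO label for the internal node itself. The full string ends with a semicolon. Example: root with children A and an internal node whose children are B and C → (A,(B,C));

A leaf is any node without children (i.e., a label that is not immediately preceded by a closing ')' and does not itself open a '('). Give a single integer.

Answer: 7

Derivation:
Newick: (C,R,(P,(B,N,M,W)));
Scan left-to-right; a leaf is any maximal label run not followed by '(':
  pos 1: leaf 'C' → count = 1
  pos 3: leaf 'R' → count = 2
  pos 6: leaf 'P' → count = 3
  pos 9: leaf 'B' → count = 4
  pos 11: leaf 'N' → count = 5
  pos 13: leaf 'M' → count = 6
  pos 15: leaf 'W' → count = 7
Total leaves: 7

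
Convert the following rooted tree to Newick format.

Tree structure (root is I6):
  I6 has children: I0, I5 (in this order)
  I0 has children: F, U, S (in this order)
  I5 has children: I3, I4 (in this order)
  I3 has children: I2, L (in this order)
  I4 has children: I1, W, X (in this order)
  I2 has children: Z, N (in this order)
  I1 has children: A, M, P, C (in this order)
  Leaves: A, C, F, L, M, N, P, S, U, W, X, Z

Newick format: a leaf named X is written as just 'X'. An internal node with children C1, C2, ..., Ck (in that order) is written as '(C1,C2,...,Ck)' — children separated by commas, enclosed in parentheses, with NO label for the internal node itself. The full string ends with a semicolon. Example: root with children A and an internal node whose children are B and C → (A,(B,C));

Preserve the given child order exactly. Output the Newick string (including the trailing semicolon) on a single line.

Answer: ((F,U,S),(((Z,N),L),((A,M,P,C),W,X)));

Derivation:
internal I6 with children ['I0', 'I5']
  internal I0 with children ['F', 'U', 'S']
    leaf 'F' → 'F'
    leaf 'U' → 'U'
    leaf 'S' → 'S'
  → '(F,U,S)'
  internal I5 with children ['I3', 'I4']
    internal I3 with children ['I2', 'L']
      internal I2 with children ['Z', 'N']
        leaf 'Z' → 'Z'
        leaf 'N' → 'N'
      → '(Z,N)'
      leaf 'L' → 'L'
    → '((Z,N),L)'
    internal I4 with children ['I1', 'W', 'X']
      internal I1 with children ['A', 'M', 'P', 'C']
        leaf 'A' → 'A'
        leaf 'M' → 'M'
        leaf 'P' → 'P'
        leaf 'C' → 'C'
      → '(A,M,P,C)'
      leaf 'W' → 'W'
      leaf 'X' → 'X'
    → '((A,M,P,C),W,X)'
  → '(((Z,N),L),((A,M,P,C),W,X))'
→ '((F,U,S),(((Z,N),L),((A,M,P,C),W,X)))'
Final: ((F,U,S),(((Z,N),L),((A,M,P,C),W,X)));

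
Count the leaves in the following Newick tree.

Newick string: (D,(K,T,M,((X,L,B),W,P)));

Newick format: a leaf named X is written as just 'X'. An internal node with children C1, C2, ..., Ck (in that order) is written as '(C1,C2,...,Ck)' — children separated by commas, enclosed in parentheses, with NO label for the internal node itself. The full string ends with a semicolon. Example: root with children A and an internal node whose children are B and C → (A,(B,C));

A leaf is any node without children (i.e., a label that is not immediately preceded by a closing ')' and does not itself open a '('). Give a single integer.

Newick: (D,(K,T,M,((X,L,B),W,P)));
Scan left-to-right; a leaf is any maximal label run not followed by '(':
  pos 1: leaf 'D' → count = 1
  pos 4: leaf 'K' → count = 2
  pos 6: leaf 'T' → count = 3
  pos 8: leaf 'M' → count = 4
  pos 12: leaf 'X' → count = 5
  pos 14: leaf 'L' → count = 6
  pos 16: leaf 'B' → count = 7
  pos 19: leaf 'W' → count = 8
  pos 21: leaf 'P' → count = 9
Total leaves: 9

Answer: 9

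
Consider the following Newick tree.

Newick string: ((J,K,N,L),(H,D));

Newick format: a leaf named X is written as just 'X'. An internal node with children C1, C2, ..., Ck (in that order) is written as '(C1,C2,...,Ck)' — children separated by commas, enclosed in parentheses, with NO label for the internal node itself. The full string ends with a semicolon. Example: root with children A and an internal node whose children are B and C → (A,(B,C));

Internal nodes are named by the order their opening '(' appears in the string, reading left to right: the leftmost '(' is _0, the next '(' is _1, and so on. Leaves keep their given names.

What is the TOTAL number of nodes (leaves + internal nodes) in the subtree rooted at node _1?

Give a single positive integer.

Newick: ((J,K,N,L),(H,D));
Locate _1: it is the '(' at position 1 (the 2nd '(' reading left to right).
Query: subtree rooted at _1
_1: subtree_size = 1 + 4
  J: subtree_size = 1 + 0
  K: subtree_size = 1 + 0
  N: subtree_size = 1 + 0
  L: subtree_size = 1 + 0
Total subtree size of _1: 5

Answer: 5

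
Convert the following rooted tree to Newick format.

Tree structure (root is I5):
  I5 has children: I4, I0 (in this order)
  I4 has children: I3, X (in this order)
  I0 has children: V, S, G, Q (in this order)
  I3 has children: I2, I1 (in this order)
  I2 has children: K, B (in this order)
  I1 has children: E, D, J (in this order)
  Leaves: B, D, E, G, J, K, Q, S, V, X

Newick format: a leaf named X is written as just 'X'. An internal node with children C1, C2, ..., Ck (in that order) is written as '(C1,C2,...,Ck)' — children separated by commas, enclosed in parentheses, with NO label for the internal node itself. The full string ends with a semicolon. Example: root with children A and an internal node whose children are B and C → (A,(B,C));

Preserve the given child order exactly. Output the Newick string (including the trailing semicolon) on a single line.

Answer: ((((K,B),(E,D,J)),X),(V,S,G,Q));

Derivation:
internal I5 with children ['I4', 'I0']
  internal I4 with children ['I3', 'X']
    internal I3 with children ['I2', 'I1']
      internal I2 with children ['K', 'B']
        leaf 'K' → 'K'
        leaf 'B' → 'B'
      → '(K,B)'
      internal I1 with children ['E', 'D', 'J']
        leaf 'E' → 'E'
        leaf 'D' → 'D'
        leaf 'J' → 'J'
      → '(E,D,J)'
    → '((K,B),(E,D,J))'
    leaf 'X' → 'X'
  → '(((K,B),(E,D,J)),X)'
  internal I0 with children ['V', 'S', 'G', 'Q']
    leaf 'V' → 'V'
    leaf 'S' → 'S'
    leaf 'G' → 'G'
    leaf 'Q' → 'Q'
  → '(V,S,G,Q)'
→ '((((K,B),(E,D,J)),X),(V,S,G,Q))'
Final: ((((K,B),(E,D,J)),X),(V,S,G,Q));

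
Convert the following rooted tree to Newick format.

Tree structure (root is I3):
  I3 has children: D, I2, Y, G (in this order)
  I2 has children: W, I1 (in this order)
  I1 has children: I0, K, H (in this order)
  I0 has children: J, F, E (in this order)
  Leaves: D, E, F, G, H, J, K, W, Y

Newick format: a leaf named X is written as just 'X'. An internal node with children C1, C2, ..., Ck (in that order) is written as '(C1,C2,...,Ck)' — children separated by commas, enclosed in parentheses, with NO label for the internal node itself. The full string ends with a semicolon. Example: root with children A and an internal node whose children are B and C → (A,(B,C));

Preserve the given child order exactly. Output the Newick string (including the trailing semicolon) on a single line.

Answer: (D,(W,((J,F,E),K,H)),Y,G);

Derivation:
internal I3 with children ['D', 'I2', 'Y', 'G']
  leaf 'D' → 'D'
  internal I2 with children ['W', 'I1']
    leaf 'W' → 'W'
    internal I1 with children ['I0', 'K', 'H']
      internal I0 with children ['J', 'F', 'E']
        leaf 'J' → 'J'
        leaf 'F' → 'F'
        leaf 'E' → 'E'
      → '(J,F,E)'
      leaf 'K' → 'K'
      leaf 'H' → 'H'
    → '((J,F,E),K,H)'
  → '(W,((J,F,E),K,H))'
  leaf 'Y' → 'Y'
  leaf 'G' → 'G'
→ '(D,(W,((J,F,E),K,H)),Y,G)'
Final: (D,(W,((J,F,E),K,H)),Y,G);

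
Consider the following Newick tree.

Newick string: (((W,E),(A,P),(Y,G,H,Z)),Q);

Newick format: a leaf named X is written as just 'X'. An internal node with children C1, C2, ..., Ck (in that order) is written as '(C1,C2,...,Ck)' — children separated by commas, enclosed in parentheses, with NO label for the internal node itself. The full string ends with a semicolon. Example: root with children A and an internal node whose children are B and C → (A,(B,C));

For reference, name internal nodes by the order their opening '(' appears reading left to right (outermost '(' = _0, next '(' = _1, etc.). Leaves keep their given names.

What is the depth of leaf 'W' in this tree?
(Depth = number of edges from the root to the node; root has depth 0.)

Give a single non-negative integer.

Newick: (((W,E),(A,P),(Y,G,H,Z)),Q);
Naming internals by '(' encounter order: outermost '(' = _0, next = _1, ...
Query node: W
Path from root: _0 -> _1 -> _2 -> W
Depth of W: 3 (number of edges from root)

Answer: 3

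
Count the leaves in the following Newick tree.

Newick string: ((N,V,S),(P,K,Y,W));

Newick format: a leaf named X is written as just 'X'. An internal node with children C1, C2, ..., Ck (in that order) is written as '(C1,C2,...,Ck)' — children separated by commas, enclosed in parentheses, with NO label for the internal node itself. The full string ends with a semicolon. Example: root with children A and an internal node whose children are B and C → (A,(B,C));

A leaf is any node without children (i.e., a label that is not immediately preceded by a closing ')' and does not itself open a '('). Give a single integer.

Answer: 7

Derivation:
Newick: ((N,V,S),(P,K,Y,W));
Scan left-to-right; a leaf is any maximal label run not followed by '(':
  pos 2: leaf 'N' → count = 1
  pos 4: leaf 'V' → count = 2
  pos 6: leaf 'S' → count = 3
  pos 10: leaf 'P' → count = 4
  pos 12: leaf 'K' → count = 5
  pos 14: leaf 'Y' → count = 6
  pos 16: leaf 'W' → count = 7
Total leaves: 7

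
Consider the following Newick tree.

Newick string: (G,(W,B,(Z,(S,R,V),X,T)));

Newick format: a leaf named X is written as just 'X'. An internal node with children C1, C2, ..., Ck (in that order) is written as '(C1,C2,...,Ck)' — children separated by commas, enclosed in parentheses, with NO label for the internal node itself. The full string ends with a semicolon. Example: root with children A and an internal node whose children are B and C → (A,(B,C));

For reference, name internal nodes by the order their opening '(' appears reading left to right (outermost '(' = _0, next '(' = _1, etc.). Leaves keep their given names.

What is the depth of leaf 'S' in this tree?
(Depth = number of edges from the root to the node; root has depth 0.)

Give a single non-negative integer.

Answer: 4

Derivation:
Newick: (G,(W,B,(Z,(S,R,V),X,T)));
Naming internals by '(' encounter order: outermost '(' = _0, next = _1, ...
Query node: S
Path from root: _0 -> _1 -> _2 -> _3 -> S
Depth of S: 4 (number of edges from root)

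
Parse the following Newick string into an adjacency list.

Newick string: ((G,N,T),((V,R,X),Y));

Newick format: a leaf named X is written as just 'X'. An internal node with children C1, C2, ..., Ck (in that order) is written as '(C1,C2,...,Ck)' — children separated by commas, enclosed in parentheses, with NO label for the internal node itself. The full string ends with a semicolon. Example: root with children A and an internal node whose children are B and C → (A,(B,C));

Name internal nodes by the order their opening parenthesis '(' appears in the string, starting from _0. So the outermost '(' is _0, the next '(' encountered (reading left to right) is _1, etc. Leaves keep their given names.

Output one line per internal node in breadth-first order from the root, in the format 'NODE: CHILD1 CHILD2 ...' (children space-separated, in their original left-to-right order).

Answer: _0: _1 _2
_1: G N T
_2: _3 Y
_3: V R X

Derivation:
Input: ((G,N,T),((V,R,X),Y));
Scanning left-to-right, naming '(' by encounter order:
  pos 0: '(' -> open internal node _0 (depth 1)
  pos 1: '(' -> open internal node _1 (depth 2)
  pos 7: ')' -> close internal node _1 (now at depth 1)
  pos 9: '(' -> open internal node _2 (depth 2)
  pos 10: '(' -> open internal node _3 (depth 3)
  pos 16: ')' -> close internal node _3 (now at depth 2)
  pos 19: ')' -> close internal node _2 (now at depth 1)
  pos 20: ')' -> close internal node _0 (now at depth 0)
Total internal nodes: 4
BFS adjacency from root:
  _0: _1 _2
  _1: G N T
  _2: _3 Y
  _3: V R X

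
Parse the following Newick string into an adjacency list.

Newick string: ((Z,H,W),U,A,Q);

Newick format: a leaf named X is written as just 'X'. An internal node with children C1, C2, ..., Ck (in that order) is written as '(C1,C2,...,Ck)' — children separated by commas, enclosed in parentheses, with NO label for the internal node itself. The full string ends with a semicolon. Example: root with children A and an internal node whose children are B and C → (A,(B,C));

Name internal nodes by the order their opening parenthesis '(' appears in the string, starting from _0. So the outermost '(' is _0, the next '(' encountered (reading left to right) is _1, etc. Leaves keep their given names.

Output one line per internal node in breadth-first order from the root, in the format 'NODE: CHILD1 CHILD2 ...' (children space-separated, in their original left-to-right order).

Input: ((Z,H,W),U,A,Q);
Scanning left-to-right, naming '(' by encounter order:
  pos 0: '(' -> open internal node _0 (depth 1)
  pos 1: '(' -> open internal node _1 (depth 2)
  pos 7: ')' -> close internal node _1 (now at depth 1)
  pos 14: ')' -> close internal node _0 (now at depth 0)
Total internal nodes: 2
BFS adjacency from root:
  _0: _1 U A Q
  _1: Z H W

Answer: _0: _1 U A Q
_1: Z H W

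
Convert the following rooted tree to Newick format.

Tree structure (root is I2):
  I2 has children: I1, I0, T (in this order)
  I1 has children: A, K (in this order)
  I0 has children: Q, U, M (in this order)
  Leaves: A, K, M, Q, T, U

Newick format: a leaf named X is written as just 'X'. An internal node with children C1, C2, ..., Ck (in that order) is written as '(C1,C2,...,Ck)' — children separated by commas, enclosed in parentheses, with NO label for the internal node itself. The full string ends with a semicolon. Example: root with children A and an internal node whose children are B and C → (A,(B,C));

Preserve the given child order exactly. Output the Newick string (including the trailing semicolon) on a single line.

internal I2 with children ['I1', 'I0', 'T']
  internal I1 with children ['A', 'K']
    leaf 'A' → 'A'
    leaf 'K' → 'K'
  → '(A,K)'
  internal I0 with children ['Q', 'U', 'M']
    leaf 'Q' → 'Q'
    leaf 'U' → 'U'
    leaf 'M' → 'M'
  → '(Q,U,M)'
  leaf 'T' → 'T'
→ '((A,K),(Q,U,M),T)'
Final: ((A,K),(Q,U,M),T);

Answer: ((A,K),(Q,U,M),T);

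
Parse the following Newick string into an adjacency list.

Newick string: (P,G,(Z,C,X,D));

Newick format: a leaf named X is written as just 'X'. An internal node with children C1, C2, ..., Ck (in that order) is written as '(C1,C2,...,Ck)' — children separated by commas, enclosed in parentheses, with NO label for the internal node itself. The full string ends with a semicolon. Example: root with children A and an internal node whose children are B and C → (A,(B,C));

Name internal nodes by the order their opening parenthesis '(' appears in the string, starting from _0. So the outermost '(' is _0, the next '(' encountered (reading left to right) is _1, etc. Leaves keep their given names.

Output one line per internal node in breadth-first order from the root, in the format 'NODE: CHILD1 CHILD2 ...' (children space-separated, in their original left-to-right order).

Input: (P,G,(Z,C,X,D));
Scanning left-to-right, naming '(' by encounter order:
  pos 0: '(' -> open internal node _0 (depth 1)
  pos 5: '(' -> open internal node _1 (depth 2)
  pos 13: ')' -> close internal node _1 (now at depth 1)
  pos 14: ')' -> close internal node _0 (now at depth 0)
Total internal nodes: 2
BFS adjacency from root:
  _0: P G _1
  _1: Z C X D

Answer: _0: P G _1
_1: Z C X D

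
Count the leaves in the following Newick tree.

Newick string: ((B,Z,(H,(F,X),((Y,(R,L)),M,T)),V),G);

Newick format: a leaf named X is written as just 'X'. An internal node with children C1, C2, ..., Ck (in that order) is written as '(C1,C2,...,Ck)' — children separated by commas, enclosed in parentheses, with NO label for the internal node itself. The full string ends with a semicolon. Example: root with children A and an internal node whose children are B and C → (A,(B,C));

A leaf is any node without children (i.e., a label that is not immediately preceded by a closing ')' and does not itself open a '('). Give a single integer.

Answer: 12

Derivation:
Newick: ((B,Z,(H,(F,X),((Y,(R,L)),M,T)),V),G);
Scan left-to-right; a leaf is any maximal label run not followed by '(':
  pos 2: leaf 'B' → count = 1
  pos 4: leaf 'Z' → count = 2
  pos 7: leaf 'H' → count = 3
  pos 10: leaf 'F' → count = 4
  pos 12: leaf 'X' → count = 5
  pos 17: leaf 'Y' → count = 6
  pos 20: leaf 'R' → count = 7
  pos 22: leaf 'L' → count = 8
  pos 26: leaf 'M' → count = 9
  pos 28: leaf 'T' → count = 10
  pos 32: leaf 'V' → count = 11
  pos 35: leaf 'G' → count = 12
Total leaves: 12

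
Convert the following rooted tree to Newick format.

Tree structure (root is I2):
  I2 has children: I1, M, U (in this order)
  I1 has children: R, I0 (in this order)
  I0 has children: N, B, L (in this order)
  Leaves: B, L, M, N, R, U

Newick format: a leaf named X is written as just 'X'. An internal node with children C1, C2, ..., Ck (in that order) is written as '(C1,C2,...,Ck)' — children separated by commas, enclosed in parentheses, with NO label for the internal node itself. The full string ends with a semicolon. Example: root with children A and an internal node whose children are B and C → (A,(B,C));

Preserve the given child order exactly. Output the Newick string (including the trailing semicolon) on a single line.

internal I2 with children ['I1', 'M', 'U']
  internal I1 with children ['R', 'I0']
    leaf 'R' → 'R'
    internal I0 with children ['N', 'B', 'L']
      leaf 'N' → 'N'
      leaf 'B' → 'B'
      leaf 'L' → 'L'
    → '(N,B,L)'
  → '(R,(N,B,L))'
  leaf 'M' → 'M'
  leaf 'U' → 'U'
→ '((R,(N,B,L)),M,U)'
Final: ((R,(N,B,L)),M,U);

Answer: ((R,(N,B,L)),M,U);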